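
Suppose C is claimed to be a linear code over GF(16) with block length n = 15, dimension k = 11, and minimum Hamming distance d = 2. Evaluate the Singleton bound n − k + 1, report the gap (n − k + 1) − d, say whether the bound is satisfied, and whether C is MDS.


Singleton RHS = n − k + 1 = 5, slack = 3, bound satisfied, not MDS.

Singleton bound: d ≤ n − k + 1.
Here n = 15, k = 11, so n − k + 1 = 5.
Given d = 2, check d ≤ 5: YES.
Slack = (n − k + 1) − d = 3.
The code is NOT MDS (slack = 3 > 0).
Description: the claimed parameters are [15, 11, 2]_16; such a code would be non-MDS.


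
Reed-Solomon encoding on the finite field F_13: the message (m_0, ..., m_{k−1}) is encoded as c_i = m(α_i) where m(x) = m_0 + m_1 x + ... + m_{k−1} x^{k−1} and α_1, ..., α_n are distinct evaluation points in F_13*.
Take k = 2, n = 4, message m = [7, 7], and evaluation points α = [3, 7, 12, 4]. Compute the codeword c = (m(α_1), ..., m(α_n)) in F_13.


c = [2, 4, 0, 9]

Message polynomial: m(x) = 7 + 7·x (mod 13).
For each evaluation point α_i, compute m(α_i) mod 13:
  α_1 = 3: Horner steps 7 → 2, so m(3) = 2.
  α_2 = 7: Horner steps 7 → 4, so m(7) = 4.
  α_3 = 12: Horner steps 7 → 0, so m(12) = 0.
  α_4 = 4: Horner steps 7 → 9, so m(4) = 9.
Codeword c = [2, 4, 0, 9] ∈ F_13^4.


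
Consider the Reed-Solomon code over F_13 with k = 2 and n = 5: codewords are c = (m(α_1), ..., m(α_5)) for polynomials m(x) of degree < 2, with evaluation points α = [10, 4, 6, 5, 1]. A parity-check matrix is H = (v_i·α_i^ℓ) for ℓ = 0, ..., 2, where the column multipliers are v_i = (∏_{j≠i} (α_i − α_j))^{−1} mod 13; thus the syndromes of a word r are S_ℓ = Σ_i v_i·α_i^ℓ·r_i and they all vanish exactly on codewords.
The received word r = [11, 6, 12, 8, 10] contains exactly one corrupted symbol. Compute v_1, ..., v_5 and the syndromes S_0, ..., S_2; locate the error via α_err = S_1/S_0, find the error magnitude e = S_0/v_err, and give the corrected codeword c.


S = (11, 3, 2), error at position 4, error magnitude e = 12, c = [11, 6, 12, 9, 10].

Step 1: column multipliers v_i = (∏_{j≠i}(α_i − α_j))^{−1} mod 13.
  i = 1 (α = 10): (10−4)(10−6)(10−5)(10−1) = 6·4·5·9 = 1080 ≡ 1, so v_1 = 1^{−1} = 1 (mod 13).
  i = 2 (α = 4): (4−10)(4−6)(4−5)(4−1) = (−6)·(−2)·(−1)·3 = −36 ≡ 3, so v_2 = 3^{−1} = 9 (mod 13).
  i = 3 (α = 6): (6−10)(6−4)(6−5)(6−1) = (−4)·2·1·5 = −40 ≡ 12, so v_3 = 12^{−1} = 12 (mod 13).
  i = 4 (α = 5): (5−10)(5−4)(5−6)(5−1) = (−5)·1·(−1)·4 = 20 ≡ 7, so v_4 = 7^{−1} = 2 (mod 13).
  i = 5 (α = 1): (1−10)(1−4)(1−6)(1−5) = (−9)·(−3)·(−5)·(−4) = 540 ≡ 7, so v_5 = 7^{−1} = 2 (mod 13).
  v = [1, 9, 12, 2, 2].
Step 2: syndromes of r = [11, 6, 12, 8, 10] (all sums mod 13).
  S_0 = Σ v_i r_i = 1·11 + 9·6 + 12·12 + 2·8 + 2·10 = 245 ≡ 11.
  S_1 = Σ v_i α_i r_i = 1·10·11 + 9·4·6 + 12·6·12 + 2·5·8 + 2·1·10 = 1290 ≡ 3.
  α_i^2 mod 13 = [9, 3, 10, 12, 1].
  S_2 = Σ v_i α_i^2 r_i = 1·9·11 + 9·3·6 + 12·10·12 + 2·12·8 + 2·1·10 = 1913 ≡ 2.
  S = (11, 3, 2) ≠ 0, so r is not a codeword (an error is present).
Step 3: locate the error. For a single error e at position i, S_ℓ = v_i·e·α_i^ℓ, so α_err = S_1/S_0.
  S_0^{−1} = 11^{−1} = 6 (mod 13), so α_err = 3·6 = 18 ≡ 5 = α_4. Error position i = 4.
  Consistency check: S_2/S_1 = 2·9 = 18 ≡ 5 = α_err ✓ (single-error assumption holds).
Step 4: error magnitude e = S_0/v_4 = S_0·∏_{j≠4}(α_4 − α_j) = 11·7 = 77 ≡ 12 (mod 13).
Step 5: correct position 4: c_4 = r_4 − e = 8 − 12 ≡ 9 (mod 13). Hence c = [11, 6, 12, 9, 10].
  Check: interpolating c through the α_i gives m(x) = 7 + 3·x (degree < 2) with m(α_i) = c_i for every i, so c is indeed a codeword.


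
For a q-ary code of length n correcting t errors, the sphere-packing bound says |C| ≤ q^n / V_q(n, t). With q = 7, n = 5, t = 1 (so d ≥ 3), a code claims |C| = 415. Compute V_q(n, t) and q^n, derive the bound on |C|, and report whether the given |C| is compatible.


V_q(n, t) = 31, q^n = 16807, Hamming bound = 542, |C| = 415 ≤ bound (satisfied).

Step 1: Compute V_q(n, t) = Σ_{j=0}^1 C(n, j) (q−1)^j.
  j = 0: C(5,0)·(6)^0 = 1·1 = 1.
  j = 1: C(5,1)·(6)^1 = 5·6 = 30.
  V_q(n, t) = 1 + 30 = 31.
Step 2: q^n = 7^5 = 16807.
Step 3: Hamming bound ⌊q^n / V_q(n,t)⌋ = ⌊16807/31⌋ = 542.
Step 4: Compare |C| = 415 to 542: satisfied.
The claimed |C| lies below the Hamming bound.


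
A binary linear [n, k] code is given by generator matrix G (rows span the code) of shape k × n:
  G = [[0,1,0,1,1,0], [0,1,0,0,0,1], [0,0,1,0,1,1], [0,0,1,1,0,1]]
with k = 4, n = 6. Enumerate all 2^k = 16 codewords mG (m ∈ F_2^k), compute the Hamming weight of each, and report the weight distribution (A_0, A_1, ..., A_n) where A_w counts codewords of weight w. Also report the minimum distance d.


Weight distribution: A_0 = 1, A_1 = 2, A_2 = 4, A_3 = 6, A_4 = 3. Minimum distance d = 1.

Enumerate all 2^4 = 16 messages m ∈ F_2^4.
For each, compute codeword c = mG in F_2^6, then tally its weight.
  m = 0000 → c = 000000, weight = 0.
  m = 1000 → c = 010110, weight = 3.
  m = 0100 → c = 010001, weight = 2.
  m = 1100 → c = 000111, weight = 3.
  m = 0010 → c = 001011, weight = 3.
  m = 1010 → c = 011101, weight = 4.
  m = 0110 → c = 011010, weight = 3.
  m = 1110 → c = 001100, weight = 2.
  m = 0001 → c = 001101, weight = 3.
  m = 1001 → c = 011011, weight = 4.
  m = 0101 → c = 011100, weight = 3.
  m = 1101 → c = 001010, weight = 2.
  m = 0011 → c = 000110, weight = 2.
  m = 1011 → c = 010000, weight = 1.
  m = 0111 → c = 010111, weight = 4.
  m = 1111 → c = 000001, weight = 1.
Tally weights:
  weight 0: 1 codewords.
  weight 1: 2 codewords.
  weight 2: 4 codewords.
  weight 3: 6 codewords.
  weight 4: 3 codewords.
Minimum distance d = smallest w > 0 with A_w > 0 = 1.
Sanity: Σ A_w = 16 = 2^4 = 16 ✓.


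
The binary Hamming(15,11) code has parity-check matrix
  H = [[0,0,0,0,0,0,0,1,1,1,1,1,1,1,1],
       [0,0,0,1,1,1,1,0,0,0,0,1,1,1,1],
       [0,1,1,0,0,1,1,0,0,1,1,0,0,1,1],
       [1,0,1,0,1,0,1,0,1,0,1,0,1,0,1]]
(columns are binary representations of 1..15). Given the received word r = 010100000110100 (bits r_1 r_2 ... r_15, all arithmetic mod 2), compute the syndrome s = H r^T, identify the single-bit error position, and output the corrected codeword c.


s = (1, 0, 1, 0)^T, error position = 10, corrected codeword c = 010100000010100

Compute s = H r^T mod 2 one row at a time:
  s_1 = 0 + 0 + 1 + 1 + 0 + 1 + 0 + 0 = 3 ≡ 1 (mod 2).
  s_2 = 1 + 0 + 0 + 0 + 0 + 1 + 0 + 0 = 2 ≡ 0 (mod 2).
  s_3 = 1 + 0 + 0 + 0 + 1 + 1 + 0 + 0 = 3 ≡ 1 (mod 2).
  s_4 = 0 + 0 + 0 + 0 + 0 + 1 + 1 + 0 = 2 ≡ 0 (mod 2).
s = (1, 0, 1, 0)^T — this equals column 10 of H (binary 1010), so error is at position 10.
Correct: flip bit 10 of r = 010100000110100 to get c = 010100000010100.


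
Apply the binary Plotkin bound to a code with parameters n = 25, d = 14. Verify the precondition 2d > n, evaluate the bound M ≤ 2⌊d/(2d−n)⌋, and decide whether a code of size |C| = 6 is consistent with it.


Plotkin bound M ≤ 8; given |C| = 6 ≤ bound (satisfied).

Check applicability: 2d = 28, n = 25.
2d − n = 3 > 0, so Plotkin applies.
Compute d/(2d−n) = 14/3 ≈ 4.6667.
⌊d/(2d−n)⌋ = 4.
Plotkin bound: M ≤ 2·4 = 8.
Given |C| = 6, check: satisfied.
This |C| is below the Plotkin bound.


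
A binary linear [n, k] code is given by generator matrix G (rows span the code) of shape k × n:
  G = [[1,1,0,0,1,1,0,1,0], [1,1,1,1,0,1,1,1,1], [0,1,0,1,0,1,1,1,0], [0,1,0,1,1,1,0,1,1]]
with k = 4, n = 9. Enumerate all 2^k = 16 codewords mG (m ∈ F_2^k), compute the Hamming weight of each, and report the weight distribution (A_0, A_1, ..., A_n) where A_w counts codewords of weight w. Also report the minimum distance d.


Weight distribution: A_0 = 1, A_2 = 1, A_3 = 3, A_4 = 2, A_5 = 4, A_6 = 3, A_7 = 1, A_8 = 1. Minimum distance d = 2.

Enumerate all 2^4 = 16 messages m ∈ F_2^4.
For each, compute codeword c = mG in F_2^9, then tally its weight.
  m = 0000 → c = 000000000, weight = 0.
  m = 1000 → c = 110011010, weight = 5.
  m = 0100 → c = 111101111, weight = 8.
  m = 1100 → c = 001110101, weight = 5.
  m = 0010 → c = 010101110, weight = 5.
  m = 1010 → c = 100110100, weight = 4.
  m = 0110 → c = 101000001, weight = 3.
  m = 1110 → c = 011011011, weight = 6.
  m = 0001 → c = 010111011, weight = 6.
  m = 1001 → c = 100100001, weight = 3.
  m = 0101 → c = 101010100, weight = 4.
  m = 1101 → c = 011001110, weight = 5.
  m = 0011 → c = 000010101, weight = 3.
  m = 1011 → c = 110001111, weight = 6.
  m = 0111 → c = 111111010, weight = 7.
  m = 1111 → c = 001100000, weight = 2.
Tally weights:
  weight 0: 1 codewords.
  weight 2: 1 codewords.
  weight 3: 3 codewords.
  weight 4: 2 codewords.
  weight 5: 4 codewords.
  weight 6: 3 codewords.
  weight 7: 1 codewords.
  weight 8: 1 codewords.
Minimum distance d = smallest w > 0 with A_w > 0 = 2.
Sanity: Σ A_w = 16 = 2^4 = 16 ✓.


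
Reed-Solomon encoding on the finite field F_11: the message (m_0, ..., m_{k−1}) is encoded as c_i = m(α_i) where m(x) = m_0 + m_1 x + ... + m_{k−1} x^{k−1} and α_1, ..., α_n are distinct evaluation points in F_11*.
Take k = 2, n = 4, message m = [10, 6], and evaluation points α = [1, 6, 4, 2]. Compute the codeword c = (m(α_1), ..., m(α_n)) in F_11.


c = [5, 2, 1, 0]

Message polynomial: m(x) = 10 + 6·x (mod 11).
For each evaluation point α_i, compute m(α_i) mod 11:
  α_1 = 1: Horner steps 6 → 5, so m(1) = 5.
  α_2 = 6: Horner steps 6 → 2, so m(6) = 2.
  α_3 = 4: Horner steps 6 → 1, so m(4) = 1.
  α_4 = 2: Horner steps 6 → 0, so m(2) = 0.
Codeword c = [5, 2, 1, 0] ∈ F_11^4.


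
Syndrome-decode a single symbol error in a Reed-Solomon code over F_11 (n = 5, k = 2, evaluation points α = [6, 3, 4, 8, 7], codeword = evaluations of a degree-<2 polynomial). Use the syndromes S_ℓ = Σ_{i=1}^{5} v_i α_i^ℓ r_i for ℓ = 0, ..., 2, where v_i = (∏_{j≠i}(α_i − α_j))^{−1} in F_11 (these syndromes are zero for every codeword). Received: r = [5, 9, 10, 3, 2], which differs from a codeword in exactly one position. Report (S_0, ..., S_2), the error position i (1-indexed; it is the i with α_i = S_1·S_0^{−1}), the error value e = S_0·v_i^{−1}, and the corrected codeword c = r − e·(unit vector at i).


S = (4, 2, 1), error at position 1, error magnitude e = 4, c = [1, 9, 10, 3, 2].

Step 1: column multipliers v_i = (∏_{j≠i}(α_i − α_j))^{−1} mod 11.
  i = 1 (α = 6): (6−3)(6−4)(6−8)(6−7) = 3·2·(−2)·(−1) = 12 ≡ 1, so v_1 = 1^{−1} = 1 (mod 11).
  i = 2 (α = 3): (3−6)(3−4)(3−8)(3−7) = (−3)·(−1)·(−5)·(−4) = 60 ≡ 5, so v_2 = 5^{−1} = 9 (mod 11).
  i = 3 (α = 4): (4−6)(4−3)(4−8)(4−7) = (−2)·1·(−4)·(−3) = −24 ≡ 9, so v_3 = 9^{−1} = 5 (mod 11).
  i = 4 (α = 8): (8−6)(8−3)(8−4)(8−7) = 2·5·4·1 = 40 ≡ 7, so v_4 = 7^{−1} = 8 (mod 11).
  i = 5 (α = 7): (7−6)(7−3)(7−4)(7−8) = 1·4·3·(−1) = −12 ≡ 10, so v_5 = 10^{−1} = 10 (mod 11).
  v = [1, 9, 5, 8, 10].
Step 2: syndromes of r = [5, 9, 10, 3, 2] (all sums mod 11).
  S_0 = Σ v_i r_i = 1·5 + 9·9 + 5·10 + 8·3 + 10·2 = 180 ≡ 4.
  S_1 = Σ v_i α_i r_i = 1·6·5 + 9·3·9 + 5·4·10 + 8·8·3 + 10·7·2 = 805 ≡ 2.
  α_i^2 mod 11 = [3, 9, 5, 9, 5].
  S_2 = Σ v_i α_i^2 r_i = 1·3·5 + 9·9·9 + 5·5·10 + 8·9·3 + 10·5·2 = 1310 ≡ 1.
  S = (4, 2, 1) ≠ 0, so r is not a codeword (an error is present).
Step 3: locate the error. For a single error e at position i, S_ℓ = v_i·e·α_i^ℓ, so α_err = S_1/S_0.
  S_0^{−1} = 4^{−1} = 3 (mod 11), so α_err = 2·3 = 6 ≡ 6 = α_1. Error position i = 1.
  Consistency check: S_2/S_1 = 1·6 = 6 ≡ 6 = α_err ✓ (single-error assumption holds).
Step 4: error magnitude e = S_0/v_1 = S_0·∏_{j≠1}(α_1 − α_j) = 4·1 = 4 ≡ 4 (mod 11).
Step 5: correct position 1: c_1 = r_1 − e = 5 − 4 ≡ 1 (mod 11). Hence c = [1, 9, 10, 3, 2].
  Check: interpolating c through the α_i gives m(x) = 6 + 1·x (degree < 2) with m(α_i) = c_i for every i, so c is indeed a codeword.


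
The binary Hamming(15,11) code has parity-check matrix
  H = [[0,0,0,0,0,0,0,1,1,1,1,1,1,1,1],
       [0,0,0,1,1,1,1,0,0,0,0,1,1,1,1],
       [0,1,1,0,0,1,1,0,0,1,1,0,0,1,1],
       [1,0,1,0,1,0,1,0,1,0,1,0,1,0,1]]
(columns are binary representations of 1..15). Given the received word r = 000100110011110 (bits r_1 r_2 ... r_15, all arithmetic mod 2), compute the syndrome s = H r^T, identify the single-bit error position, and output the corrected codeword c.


s = (1, 1, 1, 1)^T, error position = 15, corrected codeword c = 000100110011111

Compute s = H r^T mod 2 one row at a time:
  s_1 = 1 + 0 + 0 + 1 + 1 + 1 + 1 + 0 = 5 ≡ 1 (mod 2).
  s_2 = 1 + 0 + 0 + 1 + 1 + 1 + 1 + 0 = 5 ≡ 1 (mod 2).
  s_3 = 0 + 0 + 0 + 1 + 0 + 1 + 1 + 0 = 3 ≡ 1 (mod 2).
  s_4 = 0 + 0 + 0 + 1 + 0 + 1 + 1 + 0 = 3 ≡ 1 (mod 2).
s = (1, 1, 1, 1)^T — this equals column 15 of H (binary 1111), so error is at position 15.
Correct: flip bit 15 of r = 000100110011110 to get c = 000100110011111.


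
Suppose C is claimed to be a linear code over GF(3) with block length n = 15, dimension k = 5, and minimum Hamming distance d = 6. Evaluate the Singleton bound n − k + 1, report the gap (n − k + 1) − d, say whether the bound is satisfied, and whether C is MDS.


Singleton RHS = n − k + 1 = 11, slack = 5, bound satisfied, not MDS.

Singleton bound: d ≤ n − k + 1.
Here n = 15, k = 5, so n − k + 1 = 11.
Given d = 6, check d ≤ 11: YES.
Slack = (n − k + 1) − d = 5.
The code is NOT MDS (slack = 5 > 0).
Description: the claimed parameters are [15, 5, 6]_3; such a code would be non-MDS.


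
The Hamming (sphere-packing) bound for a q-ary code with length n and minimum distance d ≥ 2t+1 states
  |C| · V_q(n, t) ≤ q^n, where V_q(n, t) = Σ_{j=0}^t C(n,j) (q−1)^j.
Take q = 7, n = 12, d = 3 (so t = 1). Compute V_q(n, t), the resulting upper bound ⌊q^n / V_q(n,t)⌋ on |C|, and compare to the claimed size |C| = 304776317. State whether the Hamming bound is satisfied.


V_q(n, t) = 73, q^n = 13841287201, Hamming bound = 189606673, |C| = 304776317 > bound (violated).

Step 1: Compute V_q(n, t) = Σ_{j=0}^1 C(n, j) (q−1)^j.
  j = 0: C(12,0)·(6)^0 = 1·1 = 1.
  j = 1: C(12,1)·(6)^1 = 12·6 = 72.
  V_q(n, t) = 1 + 72 = 73.
Step 2: q^n = 7^12 = 13841287201.
Step 3: Hamming bound ⌊q^n / V_q(n,t)⌋ = ⌊13841287201/73⌋ = 189606673.
Step 4: Compare |C| = 304776317 to 189606673: violated.
The claimed |C| lies above the Hamming bound, so no 7-ary code of length 12 with d ≥ 3 can have 304776317 codewords.


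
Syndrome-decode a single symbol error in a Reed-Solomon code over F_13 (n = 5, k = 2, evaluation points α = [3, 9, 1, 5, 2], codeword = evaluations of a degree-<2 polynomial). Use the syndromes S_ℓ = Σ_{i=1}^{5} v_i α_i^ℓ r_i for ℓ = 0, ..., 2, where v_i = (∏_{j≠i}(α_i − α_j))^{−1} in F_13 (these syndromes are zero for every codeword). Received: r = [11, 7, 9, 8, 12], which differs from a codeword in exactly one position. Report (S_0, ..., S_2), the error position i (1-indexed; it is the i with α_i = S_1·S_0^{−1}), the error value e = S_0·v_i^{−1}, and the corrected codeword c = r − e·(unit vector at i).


S = (2, 6, 5), error at position 1, error magnitude e = 9, c = [2, 7, 9, 8, 12].

Step 1: column multipliers v_i = (∏_{j≠i}(α_i − α_j))^{−1} mod 13.
  i = 1 (α = 3): (3−9)(3−1)(3−5)(3−2) = (−6)·2·(−2)·1 = 24 ≡ 11, so v_1 = 11^{−1} = 6 (mod 13).
  i = 2 (α = 9): (9−3)(9−1)(9−5)(9−2) = 6·8·4·7 = 1344 ≡ 5, so v_2 = 5^{−1} = 8 (mod 13).
  i = 3 (α = 1): (1−3)(1−9)(1−5)(1−2) = (−2)·(−8)·(−4)·(−1) = 64 ≡ 12, so v_3 = 12^{−1} = 12 (mod 13).
  i = 4 (α = 5): (5−3)(5−9)(5−1)(5−2) = 2·(−4)·4·3 = −96 ≡ 8, so v_4 = 8^{−1} = 5 (mod 13).
  i = 5 (α = 2): (2−3)(2−9)(2−1)(2−5) = (−1)·(−7)·1·(−3) = −21 ≡ 5, so v_5 = 5^{−1} = 8 (mod 13).
  v = [6, 8, 12, 5, 8].
Step 2: syndromes of r = [11, 7, 9, 8, 12] (all sums mod 13).
  S_0 = Σ v_i r_i = 6·11 + 8·7 + 12·9 + 5·8 + 8·12 = 366 ≡ 2.
  S_1 = Σ v_i α_i r_i = 6·3·11 + 8·9·7 + 12·1·9 + 5·5·8 + 8·2·12 = 1202 ≡ 6.
  α_i^2 mod 13 = [9, 3, 1, 12, 4].
  S_2 = Σ v_i α_i^2 r_i = 6·9·11 + 8·3·7 + 12·1·9 + 5·12·8 + 8·4·12 = 1734 ≡ 5.
  S = (2, 6, 5) ≠ 0, so r is not a codeword (an error is present).
Step 3: locate the error. For a single error e at position i, S_ℓ = v_i·e·α_i^ℓ, so α_err = S_1/S_0.
  S_0^{−1} = 2^{−1} = 7 (mod 13), so α_err = 6·7 = 42 ≡ 3 = α_1. Error position i = 1.
  Consistency check: S_2/S_1 = 5·11 = 55 ≡ 3 = α_err ✓ (single-error assumption holds).
Step 4: error magnitude e = S_0/v_1 = S_0·∏_{j≠1}(α_1 − α_j) = 2·11 = 22 ≡ 9 (mod 13).
Step 5: correct position 1: c_1 = r_1 − e = 11 − 9 ≡ 2 (mod 13). Hence c = [2, 7, 9, 8, 12].
  Check: interpolating c through the α_i gives m(x) = 6 + 3·x (degree < 2) with m(α_i) = c_i for every i, so c is indeed a codeword.


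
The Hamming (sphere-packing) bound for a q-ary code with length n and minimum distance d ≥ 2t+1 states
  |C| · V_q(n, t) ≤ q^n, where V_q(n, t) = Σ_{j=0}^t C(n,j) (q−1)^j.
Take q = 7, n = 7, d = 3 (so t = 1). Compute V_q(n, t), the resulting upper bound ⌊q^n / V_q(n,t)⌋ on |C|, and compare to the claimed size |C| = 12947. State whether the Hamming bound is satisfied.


V_q(n, t) = 43, q^n = 823543, Hamming bound = 19152, |C| = 12947 ≤ bound (satisfied).

Step 1: Compute V_q(n, t) = Σ_{j=0}^1 C(n, j) (q−1)^j.
  j = 0: C(7,0)·(6)^0 = 1·1 = 1.
  j = 1: C(7,1)·(6)^1 = 7·6 = 42.
  V_q(n, t) = 1 + 42 = 43.
Step 2: q^n = 7^7 = 823543.
Step 3: Hamming bound ⌊q^n / V_q(n,t)⌋ = ⌊823543/43⌋ = 19152.
Step 4: Compare |C| = 12947 to 19152: satisfied.
The claimed |C| lies below the Hamming bound.


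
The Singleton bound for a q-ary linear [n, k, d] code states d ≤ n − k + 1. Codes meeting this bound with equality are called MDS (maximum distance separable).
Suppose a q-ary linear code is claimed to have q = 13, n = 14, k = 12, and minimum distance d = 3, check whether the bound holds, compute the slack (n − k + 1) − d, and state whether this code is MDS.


Singleton RHS = n − k + 1 = 3, slack = 0, bound satisfied, MDS.

Singleton bound: d ≤ n − k + 1.
Here n = 14, k = 12, so n − k + 1 = 3.
Given d = 3, check d ≤ 3: YES.
Slack = (n − k + 1) − d = 0.
The code is MDS (slack = 0).
Description: the claimed parameters are [14, 12, 3]_13; such a code would be MDS (meets Singleton bound).


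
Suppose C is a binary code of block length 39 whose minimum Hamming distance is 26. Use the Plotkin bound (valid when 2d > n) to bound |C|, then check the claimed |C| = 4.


Plotkin bound M ≤ 4; given |C| = 4 ≤ bound (satisfied).

Check applicability: 2d = 52, n = 39.
2d − n = 13 > 0, so Plotkin applies.
Compute d/(2d−n) = 26/13 ≈ 2.0000.
⌊d/(2d−n)⌋ = 2.
Plotkin bound: M ≤ 2·2 = 4.
Given |C| = 4, check: satisfied.
This |C| is at the Plotkin bound.


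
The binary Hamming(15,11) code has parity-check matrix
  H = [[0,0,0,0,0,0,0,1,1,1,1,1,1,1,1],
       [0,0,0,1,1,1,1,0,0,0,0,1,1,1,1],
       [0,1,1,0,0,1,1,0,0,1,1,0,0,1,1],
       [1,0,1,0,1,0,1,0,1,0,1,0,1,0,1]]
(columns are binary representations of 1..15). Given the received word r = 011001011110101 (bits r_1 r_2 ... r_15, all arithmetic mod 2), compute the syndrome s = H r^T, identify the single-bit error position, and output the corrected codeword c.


s = (0, 1, 0, 1)^T, error position = 5, corrected codeword c = 011011011110101

Compute s = H r^T mod 2 one row at a time:
  s_1 = 1 + 1 + 1 + 1 + 0 + 1 + 0 + 1 = 6 ≡ 0 (mod 2).
  s_2 = 0 + 0 + 1 + 0 + 0 + 1 + 0 + 1 = 3 ≡ 1 (mod 2).
  s_3 = 1 + 1 + 1 + 0 + 1 + 1 + 0 + 1 = 6 ≡ 0 (mod 2).
  s_4 = 0 + 1 + 0 + 0 + 1 + 1 + 1 + 1 = 5 ≡ 1 (mod 2).
s = (0, 1, 0, 1)^T — this equals column 5 of H (binary 0101), so error is at position 5.
Correct: flip bit 5 of r = 011001011110101 to get c = 011011011110101.


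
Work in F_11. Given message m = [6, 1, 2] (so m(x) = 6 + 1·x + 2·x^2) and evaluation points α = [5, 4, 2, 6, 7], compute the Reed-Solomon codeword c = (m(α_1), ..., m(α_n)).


c = [6, 9, 5, 7, 1]

Message polynomial: m(x) = 6 + 1·x + 2·x^2 (mod 11).
For each evaluation point α_i, compute m(α_i) mod 11:
  α_1 = 5: Horner steps 2 → 0 → 6, so m(5) = 6.
  α_2 = 4: Horner steps 2 → 9 → 9, so m(4) = 9.
  α_3 = 2: Horner steps 2 → 5 → 5, so m(2) = 5.
  α_4 = 6: Horner steps 2 → 2 → 7, so m(6) = 7.
  α_5 = 7: Horner steps 2 → 4 → 1, so m(7) = 1.
Codeword c = [6, 9, 5, 7, 1] ∈ F_11^5.


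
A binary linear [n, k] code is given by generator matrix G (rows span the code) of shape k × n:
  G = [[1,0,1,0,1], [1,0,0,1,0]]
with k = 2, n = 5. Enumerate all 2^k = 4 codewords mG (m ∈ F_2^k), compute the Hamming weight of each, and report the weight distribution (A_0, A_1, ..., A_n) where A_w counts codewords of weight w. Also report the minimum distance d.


Weight distribution: A_0 = 1, A_2 = 1, A_3 = 2. Minimum distance d = 2.

Enumerate all 2^2 = 4 messages m ∈ F_2^2.
For each, compute codeword c = mG in F_2^5, then tally its weight.
  m = 00 → c = 00000, weight = 0.
  m = 10 → c = 10101, weight = 3.
  m = 01 → c = 10010, weight = 2.
  m = 11 → c = 00111, weight = 3.
Tally weights:
  weight 0: 1 codewords.
  weight 2: 1 codewords.
  weight 3: 2 codewords.
Minimum distance d = smallest w > 0 with A_w > 0 = 2.
Sanity: Σ A_w = 4 = 2^2 = 4 ✓.


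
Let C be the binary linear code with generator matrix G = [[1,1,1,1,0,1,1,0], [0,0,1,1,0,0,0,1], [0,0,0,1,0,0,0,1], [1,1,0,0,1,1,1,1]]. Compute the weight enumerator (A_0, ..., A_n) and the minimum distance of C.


Weight distribution: A_0 = 1, A_1 = 2, A_2 = 2, A_3 = 2, A_4 = 1, A_5 = 2, A_6 = 4, A_7 = 2. Minimum distance d = 1.

Enumerate all 2^4 = 16 messages m ∈ F_2^4.
For each, compute codeword c = mG in F_2^8, then tally its weight.
  m = 0000 → c = 00000000, weight = 0.
  m = 1000 → c = 11110110, weight = 6.
  m = 0100 → c = 00110001, weight = 3.
  m = 1100 → c = 11000111, weight = 5.
  m = 0010 → c = 00010001, weight = 2.
  m = 1010 → c = 11100111, weight = 6.
  m = 0110 → c = 00100000, weight = 1.
  m = 1110 → c = 11010110, weight = 5.
  m = 0001 → c = 11001111, weight = 6.
  m = 1001 → c = 00111001, weight = 4.
  m = 0101 → c = 11111110, weight = 7.
  m = 1101 → c = 00001000, weight = 1.
  m = 0011 → c = 11011110, weight = 6.
  m = 1011 → c = 00101000, weight = 2.
  m = 0111 → c = 11101111, weight = 7.
  m = 1111 → c = 00011001, weight = 3.
Tally weights:
  weight 0: 1 codewords.
  weight 1: 2 codewords.
  weight 2: 2 codewords.
  weight 3: 2 codewords.
  weight 4: 1 codewords.
  weight 5: 2 codewords.
  weight 6: 4 codewords.
  weight 7: 2 codewords.
Minimum distance d = smallest w > 0 with A_w > 0 = 1.
Sanity: Σ A_w = 16 = 2^4 = 16 ✓.


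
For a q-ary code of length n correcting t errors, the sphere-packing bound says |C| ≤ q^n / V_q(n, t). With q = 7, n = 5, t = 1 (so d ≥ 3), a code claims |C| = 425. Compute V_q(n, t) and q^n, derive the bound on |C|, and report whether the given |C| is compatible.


V_q(n, t) = 31, q^n = 16807, Hamming bound = 542, |C| = 425 ≤ bound (satisfied).

Step 1: Compute V_q(n, t) = Σ_{j=0}^1 C(n, j) (q−1)^j.
  j = 0: C(5,0)·(6)^0 = 1·1 = 1.
  j = 1: C(5,1)·(6)^1 = 5·6 = 30.
  V_q(n, t) = 1 + 30 = 31.
Step 2: q^n = 7^5 = 16807.
Step 3: Hamming bound ⌊q^n / V_q(n,t)⌋ = ⌊16807/31⌋ = 542.
Step 4: Compare |C| = 425 to 542: satisfied.
The claimed |C| lies below the Hamming bound.


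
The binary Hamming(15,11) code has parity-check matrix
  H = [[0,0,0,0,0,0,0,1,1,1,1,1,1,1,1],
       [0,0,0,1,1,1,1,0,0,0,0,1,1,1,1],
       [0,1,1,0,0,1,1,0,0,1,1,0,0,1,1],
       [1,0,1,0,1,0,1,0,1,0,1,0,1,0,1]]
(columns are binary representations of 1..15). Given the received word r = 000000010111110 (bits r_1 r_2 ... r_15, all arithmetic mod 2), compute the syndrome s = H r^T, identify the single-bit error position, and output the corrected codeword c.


s = (0, 1, 1, 0)^T, error position = 6, corrected codeword c = 000001010111110

Compute s = H r^T mod 2 one row at a time:
  s_1 = 1 + 0 + 1 + 1 + 1 + 1 + 1 + 0 = 6 ≡ 0 (mod 2).
  s_2 = 0 + 0 + 0 + 0 + 1 + 1 + 1 + 0 = 3 ≡ 1 (mod 2).
  s_3 = 0 + 0 + 0 + 0 + 1 + 1 + 1 + 0 = 3 ≡ 1 (mod 2).
  s_4 = 0 + 0 + 0 + 0 + 0 + 1 + 1 + 0 = 2 ≡ 0 (mod 2).
s = (0, 1, 1, 0)^T — this equals column 6 of H (binary 0110), so error is at position 6.
Correct: flip bit 6 of r = 000000010111110 to get c = 000001010111110.


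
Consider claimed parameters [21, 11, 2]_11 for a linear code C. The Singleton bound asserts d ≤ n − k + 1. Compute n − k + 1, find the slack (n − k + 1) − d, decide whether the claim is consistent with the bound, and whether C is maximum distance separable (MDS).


Singleton RHS = n − k + 1 = 11, slack = 9, bound satisfied, not MDS.

Singleton bound: d ≤ n − k + 1.
Here n = 21, k = 11, so n − k + 1 = 11.
Given d = 2, check d ≤ 11: YES.
Slack = (n − k + 1) − d = 9.
The code is NOT MDS (slack = 9 > 0).
Description: the claimed parameters are [21, 11, 2]_11; such a code would be non-MDS.


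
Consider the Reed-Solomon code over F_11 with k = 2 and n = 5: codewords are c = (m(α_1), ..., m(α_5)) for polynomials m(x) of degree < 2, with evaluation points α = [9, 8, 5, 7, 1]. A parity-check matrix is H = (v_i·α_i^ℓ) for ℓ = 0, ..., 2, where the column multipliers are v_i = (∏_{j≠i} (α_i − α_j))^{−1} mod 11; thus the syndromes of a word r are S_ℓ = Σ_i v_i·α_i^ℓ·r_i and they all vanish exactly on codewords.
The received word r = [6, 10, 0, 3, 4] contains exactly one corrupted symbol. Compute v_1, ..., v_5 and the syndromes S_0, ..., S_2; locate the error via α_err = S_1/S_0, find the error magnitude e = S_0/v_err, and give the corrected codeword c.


S = (5, 5, 5), error at position 5, error magnitude e = 10, c = [6, 10, 0, 3, 5].

Step 1: column multipliers v_i = (∏_{j≠i}(α_i − α_j))^{−1} mod 11.
  i = 1 (α = 9): (9−8)(9−5)(9−7)(9−1) = 1·4·2·8 = 64 ≡ 9, so v_1 = 9^{−1} = 5 (mod 11).
  i = 2 (α = 8): (8−9)(8−5)(8−7)(8−1) = (−1)·3·1·7 = −21 ≡ 1, so v_2 = 1^{−1} = 1 (mod 11).
  i = 3 (α = 5): (5−9)(5−8)(5−7)(5−1) = (−4)·(−3)·(−2)·4 = −96 ≡ 3, so v_3 = 3^{−1} = 4 (mod 11).
  i = 4 (α = 7): (7−9)(7−8)(7−5)(7−1) = (−2)·(−1)·2·6 = 24 ≡ 2, so v_4 = 2^{−1} = 6 (mod 11).
  i = 5 (α = 1): (1−9)(1−8)(1−5)(1−7) = (−8)·(−7)·(−4)·(−6) = 1344 ≡ 2, so v_5 = 2^{−1} = 6 (mod 11).
  v = [5, 1, 4, 6, 6].
Step 2: syndromes of r = [6, 10, 0, 3, 4] (all sums mod 11).
  S_0 = Σ v_i r_i = 5·6 + 1·10 + 4·0 + 6·3 + 6·4 = 82 ≡ 5.
  S_1 = Σ v_i α_i r_i = 5·9·6 + 1·8·10 + 4·5·0 + 6·7·3 + 6·1·4 = 500 ≡ 5.
  α_i^2 mod 11 = [4, 9, 3, 5, 1].
  S_2 = Σ v_i α_i^2 r_i = 5·4·6 + 1·9·10 + 4·3·0 + 6·5·3 + 6·1·4 = 324 ≡ 5.
  S = (5, 5, 5) ≠ 0, so r is not a codeword (an error is present).
Step 3: locate the error. For a single error e at position i, S_ℓ = v_i·e·α_i^ℓ, so α_err = S_1/S_0.
  S_0^{−1} = 5^{−1} = 9 (mod 11), so α_err = 5·9 = 45 ≡ 1 = α_5. Error position i = 5.
  Consistency check: S_2/S_1 = 5·9 = 45 ≡ 1 = α_err ✓ (single-error assumption holds).
Step 4: error magnitude e = S_0/v_5 = S_0·∏_{j≠5}(α_5 − α_j) = 5·2 = 10 ≡ 10 (mod 11).
Step 5: correct position 5: c_5 = r_5 − e = 4 − 10 ≡ 5 (mod 11). Hence c = [6, 10, 0, 3, 5].
  Check: interpolating c through the α_i gives m(x) = 9 + 7·x (degree < 2) with m(α_i) = c_i for every i, so c is indeed a codeword.


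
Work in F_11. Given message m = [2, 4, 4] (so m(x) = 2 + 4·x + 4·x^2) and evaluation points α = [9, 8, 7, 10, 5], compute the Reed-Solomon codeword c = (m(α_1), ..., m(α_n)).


c = [10, 4, 6, 2, 1]

Message polynomial: m(x) = 2 + 4·x + 4·x^2 (mod 11).
For each evaluation point α_i, compute m(α_i) mod 11:
  α_1 = 9: Horner steps 4 → 7 → 10, so m(9) = 10.
  α_2 = 8: Horner steps 4 → 3 → 4, so m(8) = 4.
  α_3 = 7: Horner steps 4 → 10 → 6, so m(7) = 6.
  α_4 = 10: Horner steps 4 → 0 → 2, so m(10) = 2.
  α_5 = 5: Horner steps 4 → 2 → 1, so m(5) = 1.
Codeword c = [10, 4, 6, 2, 1] ∈ F_11^5.


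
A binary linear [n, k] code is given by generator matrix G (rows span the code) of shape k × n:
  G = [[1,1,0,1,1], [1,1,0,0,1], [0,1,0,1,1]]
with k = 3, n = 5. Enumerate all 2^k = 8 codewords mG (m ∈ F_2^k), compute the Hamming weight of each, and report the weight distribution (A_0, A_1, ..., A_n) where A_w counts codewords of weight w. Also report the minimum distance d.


Weight distribution: A_0 = 1, A_1 = 2, A_2 = 2, A_3 = 2, A_4 = 1. Minimum distance d = 1.

Enumerate all 2^3 = 8 messages m ∈ F_2^3.
For each, compute codeword c = mG in F_2^5, then tally its weight.
  m = 000 → c = 00000, weight = 0.
  m = 100 → c = 11011, weight = 4.
  m = 010 → c = 11001, weight = 3.
  m = 110 → c = 00010, weight = 1.
  m = 001 → c = 01011, weight = 3.
  m = 101 → c = 10000, weight = 1.
  m = 011 → c = 10010, weight = 2.
  m = 111 → c = 01001, weight = 2.
Tally weights:
  weight 0: 1 codewords.
  weight 1: 2 codewords.
  weight 2: 2 codewords.
  weight 3: 2 codewords.
  weight 4: 1 codewords.
Minimum distance d = smallest w > 0 with A_w > 0 = 1.
Sanity: Σ A_w = 8 = 2^3 = 8 ✓.


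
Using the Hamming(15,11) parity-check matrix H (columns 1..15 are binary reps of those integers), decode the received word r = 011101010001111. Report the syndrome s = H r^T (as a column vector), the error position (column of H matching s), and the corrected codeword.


s = (1, 0, 1, 1)^T, error position = 11, corrected codeword c = 011101010011111

Compute s = H r^T mod 2 one row at a time:
  s_1 = 1 + 0 + 0 + 0 + 1 + 1 + 1 + 1 = 5 ≡ 1 (mod 2).
  s_2 = 1 + 0 + 1 + 0 + 1 + 1 + 1 + 1 = 6 ≡ 0 (mod 2).
  s_3 = 1 + 1 + 1 + 0 + 0 + 0 + 1 + 1 = 5 ≡ 1 (mod 2).
  s_4 = 0 + 1 + 0 + 0 + 0 + 0 + 1 + 1 = 3 ≡ 1 (mod 2).
s = (1, 0, 1, 1)^T — this equals column 11 of H (binary 1011), so error is at position 11.
Correct: flip bit 11 of r = 011101010001111 to get c = 011101010011111.


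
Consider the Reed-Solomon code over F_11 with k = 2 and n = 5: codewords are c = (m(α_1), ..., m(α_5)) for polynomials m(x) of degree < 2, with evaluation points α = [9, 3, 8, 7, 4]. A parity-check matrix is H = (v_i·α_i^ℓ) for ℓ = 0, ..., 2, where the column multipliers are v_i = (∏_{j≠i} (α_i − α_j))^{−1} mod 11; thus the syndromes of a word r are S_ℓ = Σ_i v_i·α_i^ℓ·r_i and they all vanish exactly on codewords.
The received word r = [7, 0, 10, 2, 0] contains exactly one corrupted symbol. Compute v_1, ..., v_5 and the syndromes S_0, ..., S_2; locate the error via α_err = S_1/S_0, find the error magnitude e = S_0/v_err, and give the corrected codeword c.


S = (3, 9, 5), error at position 2, error magnitude e = 8, c = [7, 3, 10, 2, 0].

Step 1: column multipliers v_i = (∏_{j≠i}(α_i − α_j))^{−1} mod 11.
  i = 1 (α = 9): (9−3)(9−8)(9−7)(9−4) = 6·1·2·5 = 60 ≡ 5, so v_1 = 5^{−1} = 9 (mod 11).
  i = 2 (α = 3): (3−9)(3−8)(3−7)(3−4) = (−6)·(−5)·(−4)·(−1) = 120 ≡ 10, so v_2 = 10^{−1} = 10 (mod 11).
  i = 3 (α = 8): (8−9)(8−3)(8−7)(8−4) = (−1)·5·1·4 = −20 ≡ 2, so v_3 = 2^{−1} = 6 (mod 11).
  i = 4 (α = 7): (7−9)(7−3)(7−8)(7−4) = (−2)·4·(−1)·3 = 24 ≡ 2, so v_4 = 2^{−1} = 6 (mod 11).
  i = 5 (α = 4): (4−9)(4−3)(4−8)(4−7) = (−5)·1·(−4)·(−3) = −60 ≡ 6, so v_5 = 6^{−1} = 2 (mod 11).
  v = [9, 10, 6, 6, 2].
Step 2: syndromes of r = [7, 0, 10, 2, 0] (all sums mod 11).
  S_0 = Σ v_i r_i = 9·7 + 10·0 + 6·10 + 6·2 + 2·0 = 135 ≡ 3.
  S_1 = Σ v_i α_i r_i = 9·9·7 + 10·3·0 + 6·8·10 + 6·7·2 + 2·4·0 = 1131 ≡ 9.
  α_i^2 mod 11 = [4, 9, 9, 5, 5].
  S_2 = Σ v_i α_i^2 r_i = 9·4·7 + 10·9·0 + 6·9·10 + 6·5·2 + 2·5·0 = 852 ≡ 5.
  S = (3, 9, 5) ≠ 0, so r is not a codeword (an error is present).
Step 3: locate the error. For a single error e at position i, S_ℓ = v_i·e·α_i^ℓ, so α_err = S_1/S_0.
  S_0^{−1} = 3^{−1} = 4 (mod 11), so α_err = 9·4 = 36 ≡ 3 = α_2. Error position i = 2.
  Consistency check: S_2/S_1 = 5·5 = 25 ≡ 3 = α_err ✓ (single-error assumption holds).
Step 4: error magnitude e = S_0/v_2 = S_0·∏_{j≠2}(α_2 − α_j) = 3·10 = 30 ≡ 8 (mod 11).
Step 5: correct position 2: c_2 = r_2 − e = 0 − 8 ≡ 3 (mod 11). Hence c = [7, 3, 10, 2, 0].
  Check: interpolating c through the α_i gives m(x) = 1 + 8·x (degree < 2) with m(α_i) = c_i for every i, so c is indeed a codeword.


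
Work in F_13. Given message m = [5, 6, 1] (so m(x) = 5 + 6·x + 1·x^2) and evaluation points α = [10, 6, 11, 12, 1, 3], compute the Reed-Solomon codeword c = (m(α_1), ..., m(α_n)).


c = [9, 12, 10, 0, 12, 6]

Message polynomial: m(x) = 5 + 6·x + 1·x^2 (mod 13).
For each evaluation point α_i, compute m(α_i) mod 13:
  α_1 = 10: Horner steps 1 → 3 → 9, so m(10) = 9.
  α_2 = 6: Horner steps 1 → 12 → 12, so m(6) = 12.
  α_3 = 11: Horner steps 1 → 4 → 10, so m(11) = 10.
  α_4 = 12: Horner steps 1 → 5 → 0, so m(12) = 0.
  α_5 = 1: Horner steps 1 → 7 → 12, so m(1) = 12.
  α_6 = 3: Horner steps 1 → 9 → 6, so m(3) = 6.
Codeword c = [9, 12, 10, 0, 12, 6] ∈ F_13^6.


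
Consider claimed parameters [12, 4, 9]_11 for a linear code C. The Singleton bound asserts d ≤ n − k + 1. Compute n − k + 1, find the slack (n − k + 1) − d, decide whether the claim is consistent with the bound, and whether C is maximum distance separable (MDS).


Singleton RHS = n − k + 1 = 9, slack = 0, bound satisfied, MDS.

Singleton bound: d ≤ n − k + 1.
Here n = 12, k = 4, so n − k + 1 = 9.
Given d = 9, check d ≤ 9: YES.
Slack = (n − k + 1) − d = 0.
The code is MDS (slack = 0).
Description: the claimed parameters are [12, 4, 9]_11; such a code would be MDS (meets Singleton bound).


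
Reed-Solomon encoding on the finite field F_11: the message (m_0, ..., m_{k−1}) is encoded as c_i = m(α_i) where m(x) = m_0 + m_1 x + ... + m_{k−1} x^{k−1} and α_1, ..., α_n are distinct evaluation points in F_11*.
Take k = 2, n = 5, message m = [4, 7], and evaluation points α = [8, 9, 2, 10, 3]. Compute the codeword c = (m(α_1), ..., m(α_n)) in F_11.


c = [5, 1, 7, 8, 3]

Message polynomial: m(x) = 4 + 7·x (mod 11).
For each evaluation point α_i, compute m(α_i) mod 11:
  α_1 = 8: Horner steps 7 → 5, so m(8) = 5.
  α_2 = 9: Horner steps 7 → 1, so m(9) = 1.
  α_3 = 2: Horner steps 7 → 7, so m(2) = 7.
  α_4 = 10: Horner steps 7 → 8, so m(10) = 8.
  α_5 = 3: Horner steps 7 → 3, so m(3) = 3.
Codeword c = [5, 1, 7, 8, 3] ∈ F_11^5.


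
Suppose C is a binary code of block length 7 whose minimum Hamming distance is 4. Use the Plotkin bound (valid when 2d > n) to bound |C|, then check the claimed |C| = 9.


Plotkin bound M ≤ 8; given |C| = 9 > bound (violated).

Check applicability: 2d = 8, n = 7.
2d − n = 1 > 0, so Plotkin applies.
Compute d/(2d−n) = 4/1 ≈ 4.0000.
⌊d/(2d−n)⌋ = 4.
Plotkin bound: M ≤ 2·4 = 8.
Given |C| = 9, check: VIOLATED.
This |C| is above the Plotkin bound, so no binary code with n = 7, d = 4 and 9 codewords exists.


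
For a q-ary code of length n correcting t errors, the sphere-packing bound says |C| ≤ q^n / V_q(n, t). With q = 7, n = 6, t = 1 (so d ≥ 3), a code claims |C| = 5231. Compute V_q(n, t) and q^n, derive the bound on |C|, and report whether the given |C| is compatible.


V_q(n, t) = 37, q^n = 117649, Hamming bound = 3179, |C| = 5231 > bound (violated).

Step 1: Compute V_q(n, t) = Σ_{j=0}^1 C(n, j) (q−1)^j.
  j = 0: C(6,0)·(6)^0 = 1·1 = 1.
  j = 1: C(6,1)·(6)^1 = 6·6 = 36.
  V_q(n, t) = 1 + 36 = 37.
Step 2: q^n = 7^6 = 117649.
Step 3: Hamming bound ⌊q^n / V_q(n,t)⌋ = ⌊117649/37⌋ = 3179.
Step 4: Compare |C| = 5231 to 3179: violated.
The claimed |C| lies above the Hamming bound, so no 7-ary code of length 6 with d ≥ 3 can have 5231 codewords.


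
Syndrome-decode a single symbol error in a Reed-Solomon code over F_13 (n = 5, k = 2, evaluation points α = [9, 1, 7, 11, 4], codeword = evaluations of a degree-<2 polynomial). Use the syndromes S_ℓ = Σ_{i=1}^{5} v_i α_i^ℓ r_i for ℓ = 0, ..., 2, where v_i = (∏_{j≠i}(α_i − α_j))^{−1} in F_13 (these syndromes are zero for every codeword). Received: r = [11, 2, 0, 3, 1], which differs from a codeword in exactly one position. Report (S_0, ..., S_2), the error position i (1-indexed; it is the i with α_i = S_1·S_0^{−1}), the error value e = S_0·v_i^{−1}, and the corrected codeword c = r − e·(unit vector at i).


S = (9, 3, 1), error at position 1, error magnitude e = 3, c = [8, 2, 0, 3, 1].

Step 1: column multipliers v_i = (∏_{j≠i}(α_i − α_j))^{−1} mod 13.
  i = 1 (α = 9): (9−1)(9−7)(9−11)(9−4) = 8·2·(−2)·5 = −160 ≡ 9, so v_1 = 9^{−1} = 3 (mod 13).
  i = 2 (α = 1): (1−9)(1−7)(1−11)(1−4) = (−8)·(−6)·(−10)·(−3) = 1440 ≡ 10, so v_2 = 10^{−1} = 4 (mod 13).
  i = 3 (α = 7): (7−9)(7−1)(7−11)(7−4) = (−2)·6·(−4)·3 = 144 ≡ 1, so v_3 = 1^{−1} = 1 (mod 13).
  i = 4 (α = 11): (11−9)(11−1)(11−7)(11−4) = 2·10·4·7 = 560 ≡ 1, so v_4 = 1^{−1} = 1 (mod 13).
  i = 5 (α = 4): (4−9)(4−1)(4−7)(4−11) = (−5)·3·(−3)·(−7) = −315 ≡ 10, so v_5 = 10^{−1} = 4 (mod 13).
  v = [3, 4, 1, 1, 4].
Step 2: syndromes of r = [11, 2, 0, 3, 1] (all sums mod 13).
  S_0 = Σ v_i r_i = 3·11 + 4·2 + 1·0 + 1·3 + 4·1 = 48 ≡ 9.
  S_1 = Σ v_i α_i r_i = 3·9·11 + 4·1·2 + 1·7·0 + 1·11·3 + 4·4·1 = 354 ≡ 3.
  α_i^2 mod 13 = [3, 1, 10, 4, 3].
  S_2 = Σ v_i α_i^2 r_i = 3·3·11 + 4·1·2 + 1·10·0 + 1·4·3 + 4·3·1 = 131 ≡ 1.
  S = (9, 3, 1) ≠ 0, so r is not a codeword (an error is present).
Step 3: locate the error. For a single error e at position i, S_ℓ = v_i·e·α_i^ℓ, so α_err = S_1/S_0.
  S_0^{−1} = 9^{−1} = 3 (mod 13), so α_err = 3·3 = 9 ≡ 9 = α_1. Error position i = 1.
  Consistency check: S_2/S_1 = 1·9 = 9 ≡ 9 = α_err ✓ (single-error assumption holds).
Step 4: error magnitude e = S_0/v_1 = S_0·∏_{j≠1}(α_1 − α_j) = 9·9 = 81 ≡ 3 (mod 13).
Step 5: correct position 1: c_1 = r_1 − e = 11 − 3 ≡ 8 (mod 13). Hence c = [8, 2, 0, 3, 1].
  Check: interpolating c through the α_i gives m(x) = 11 + 4·x (degree < 2) with m(α_i) = c_i for every i, so c is indeed a codeword.


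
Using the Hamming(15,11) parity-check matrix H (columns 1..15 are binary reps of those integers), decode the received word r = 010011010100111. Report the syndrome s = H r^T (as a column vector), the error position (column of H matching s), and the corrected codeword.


s = (1, 1, 1, 1)^T, error position = 15, corrected codeword c = 010011010100110

Compute s = H r^T mod 2 one row at a time:
  s_1 = 1 + 0 + 1 + 0 + 0 + 1 + 1 + 1 = 5 ≡ 1 (mod 2).
  s_2 = 0 + 1 + 1 + 0 + 0 + 1 + 1 + 1 = 5 ≡ 1 (mod 2).
  s_3 = 1 + 0 + 1 + 0 + 1 + 0 + 1 + 1 = 5 ≡ 1 (mod 2).
  s_4 = 0 + 0 + 1 + 0 + 0 + 0 + 1 + 1 = 3 ≡ 1 (mod 2).
s = (1, 1, 1, 1)^T — this equals column 15 of H (binary 1111), so error is at position 15.
Correct: flip bit 15 of r = 010011010100111 to get c = 010011010100110.


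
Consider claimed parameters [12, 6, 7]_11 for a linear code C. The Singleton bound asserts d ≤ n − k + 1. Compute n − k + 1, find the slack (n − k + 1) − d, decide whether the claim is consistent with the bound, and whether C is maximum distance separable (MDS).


Singleton RHS = n − k + 1 = 7, slack = 0, bound satisfied, MDS.

Singleton bound: d ≤ n − k + 1.
Here n = 12, k = 6, so n − k + 1 = 7.
Given d = 7, check d ≤ 7: YES.
Slack = (n − k + 1) − d = 0.
The code is MDS (slack = 0).
Description: the claimed parameters are [12, 6, 7]_11; such a code would be MDS (meets Singleton bound).


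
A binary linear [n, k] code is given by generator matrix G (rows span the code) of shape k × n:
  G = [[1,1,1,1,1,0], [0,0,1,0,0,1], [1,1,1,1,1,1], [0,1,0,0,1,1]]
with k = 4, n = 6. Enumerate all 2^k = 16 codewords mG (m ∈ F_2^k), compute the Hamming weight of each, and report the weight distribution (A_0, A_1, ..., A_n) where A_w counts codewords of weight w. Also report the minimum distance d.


Weight distribution: A_0 = 1, A_1 = 2, A_2 = 3, A_3 = 4, A_4 = 3, A_5 = 2, A_6 = 1. Minimum distance d = 1.

Enumerate all 2^4 = 16 messages m ∈ F_2^4.
For each, compute codeword c = mG in F_2^6, then tally its weight.
  m = 0000 → c = 000000, weight = 0.
  m = 1000 → c = 111110, weight = 5.
  m = 0100 → c = 001001, weight = 2.
  m = 1100 → c = 110111, weight = 5.
  m = 0010 → c = 111111, weight = 6.
  m = 1010 → c = 000001, weight = 1.
  m = 0110 → c = 110110, weight = 4.
  m = 1110 → c = 001000, weight = 1.
  m = 0001 → c = 010011, weight = 3.
  m = 1001 → c = 101101, weight = 4.
  m = 0101 → c = 011010, weight = 3.
  m = 1101 → c = 100100, weight = 2.
  m = 0011 → c = 101100, weight = 3.
  m = 1011 → c = 010010, weight = 2.
  m = 0111 → c = 100101, weight = 3.
  m = 1111 → c = 011011, weight = 4.
Tally weights:
  weight 0: 1 codewords.
  weight 1: 2 codewords.
  weight 2: 3 codewords.
  weight 3: 4 codewords.
  weight 4: 3 codewords.
  weight 5: 2 codewords.
  weight 6: 1 codewords.
Minimum distance d = smallest w > 0 with A_w > 0 = 1.
Sanity: Σ A_w = 16 = 2^4 = 16 ✓.
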